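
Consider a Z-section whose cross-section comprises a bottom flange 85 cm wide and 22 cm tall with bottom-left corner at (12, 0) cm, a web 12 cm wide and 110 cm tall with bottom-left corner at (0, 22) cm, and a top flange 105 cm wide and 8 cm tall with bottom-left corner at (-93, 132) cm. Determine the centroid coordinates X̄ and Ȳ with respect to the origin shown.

X̄ = 18.81 cm, Ȳ = 58.67 cm

Part | A | x̄ᵢ | ȳᵢ | A·x̄ᵢ | A·ȳᵢ
bottom flange | 1870.00 | 54.50 | 11.00 | 101915.00 | 20570.00
web | 1320.00 | 6.00 | 77.00 | 7920.00 | 101640.00
top flange | 840.00 | -40.50 | 136.00 | -34020.00 | 114240.00
Σ | 4030.00 |  |  | 75815.00 | 236450.00
X̄ = 75815.00 / 4030.00 = 18.81 cm
Ȳ = 236450.00 / 4030.00 = 58.67 cm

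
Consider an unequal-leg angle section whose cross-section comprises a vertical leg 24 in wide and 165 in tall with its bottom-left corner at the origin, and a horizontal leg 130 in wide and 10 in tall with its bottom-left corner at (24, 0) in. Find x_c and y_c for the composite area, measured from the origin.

x_c = 31.03 in, y_c = 63.35 in

Part | A | x̄ᵢ | ȳᵢ | A·x̄ᵢ | A·ȳᵢ
vertical leg | 3960.00 | 12.00 | 82.50 | 47520.00 | 326700.00
horizontal leg | 1300.00 | 89.00 | 5.00 | 115700.00 | 6500.00
Σ | 5260.00 |  |  | 163220.00 | 333200.00
x_c = 163220.00 / 5260.00 = 31.03 in
y_c = 333200.00 / 5260.00 = 63.35 in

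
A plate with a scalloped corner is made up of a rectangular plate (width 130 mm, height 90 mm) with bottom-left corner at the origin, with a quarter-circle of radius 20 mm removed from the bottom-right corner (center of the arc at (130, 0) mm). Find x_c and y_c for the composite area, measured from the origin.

Part | A | x̄ᵢ | ȳᵢ | A·x̄ᵢ | A·ȳᵢ
plate | 11700.00 | 65.00 | 45.00 | 760500.00 | 526500.00
removed quarter-circle | -314.16 | 121.51 | 8.49 | -38174.04 | -2666.67
Σ | 11385.84 |  |  | 722325.96 | 523833.33
x_c = 722325.96 / 11385.84 = 63.44 mm
y_c = 523833.33 / 11385.84 = 46.01 mm

x_c = 63.44 mm, y_c = 46.01 mm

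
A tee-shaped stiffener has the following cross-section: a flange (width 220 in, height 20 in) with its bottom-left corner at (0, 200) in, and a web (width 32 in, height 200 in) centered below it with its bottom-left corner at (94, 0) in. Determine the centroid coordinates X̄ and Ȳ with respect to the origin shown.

web: A = 32 × 200 = 6400.00, centroid at (110.00, 100.00).
flange: A = 220 × 20 = 4400.00, centroid at (110.00, 210.00).
ΣA = 10800.00 in², ΣAX̄ = 1188000.00 in³, ΣAȲ = 1564000.00 in³.
X̄ = 1188000.00/10800.00 = 110.00 in; Ȳ = 1564000.00/10800.00 = 144.81 in.

X̄ = 110.00 in, Ȳ = 144.81 in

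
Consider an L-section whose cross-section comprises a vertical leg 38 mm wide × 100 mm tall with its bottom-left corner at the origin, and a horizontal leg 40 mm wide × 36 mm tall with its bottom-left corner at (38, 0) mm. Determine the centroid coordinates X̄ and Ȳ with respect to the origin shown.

X̄ = 29.72 mm, Ȳ = 41.21 mm

Part | A | x̄ᵢ | ȳᵢ | A·x̄ᵢ | A·ȳᵢ
vertical leg | 3800.00 | 19.00 | 50.00 | 72200.00 | 190000.00
horizontal leg | 1440.00 | 58.00 | 18.00 | 83520.00 | 25920.00
Σ | 5240.00 |  |  | 155720.00 | 215920.00
X̄ = 155720.00 / 5240.00 = 29.72 mm
Ȳ = 215920.00 / 5240.00 = 41.21 mm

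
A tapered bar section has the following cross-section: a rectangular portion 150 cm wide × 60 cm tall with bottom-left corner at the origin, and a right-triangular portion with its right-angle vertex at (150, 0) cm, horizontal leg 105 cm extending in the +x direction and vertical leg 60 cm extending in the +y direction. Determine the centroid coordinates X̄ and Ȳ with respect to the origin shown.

rectangular portion: A = 150 × 60 = 9000.00, centroid at (75.00, 30.00).
triangular portion: A = ½·105·60 = 3150.00, centroid at (185.00, 20.00).
ΣA = 12150.00 cm², ΣAX̄ = 1257750.00 cm³, ΣAȲ = 333000.00 cm³.
X̄ = 1257750.00/12150.00 = 103.52 cm; Ȳ = 333000.00/12150.00 = 27.41 cm.

X̄ = 103.52 cm, Ȳ = 27.41 cm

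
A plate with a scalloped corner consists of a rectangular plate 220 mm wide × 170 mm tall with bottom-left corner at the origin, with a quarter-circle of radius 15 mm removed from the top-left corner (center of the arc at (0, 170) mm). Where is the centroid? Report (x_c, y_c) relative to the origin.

x_c = 110.49 mm, y_c = 84.63 mm

plate: A = 220 × 170 = 37400.00, centroid at (110.00, 85.00).
removed quarter-circle: A = −¼π·15² = -176.71, centroid at (6.37, 163.63).
ΣA = 37223.29 mm²
ΣAx_c = (37400.00)(110.00) + (-176.71)(6.37) = 4112875.00 mm³
ΣAy_c = (37400.00)(85.00) + (-176.71)(163.63) = 3150083.52 mm³
x_c = 4112875.00 / 37223.29 = 110.49 mm
y_c = 3150083.52 / 37223.29 = 84.63 mm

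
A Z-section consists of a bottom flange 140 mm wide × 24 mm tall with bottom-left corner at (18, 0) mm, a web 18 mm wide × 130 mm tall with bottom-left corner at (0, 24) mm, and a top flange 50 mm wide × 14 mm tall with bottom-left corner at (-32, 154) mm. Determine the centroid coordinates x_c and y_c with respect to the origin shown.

bottom flange: A = 140 × 24 = 3360.00, centroid at (88.00, 12.00).
web: A = 18 × 130 = 2340.00, centroid at (9.00, 89.00).
top flange: A = 50 × 14 = 700.00, centroid at (-7.00, 161.00).
ΣA = 6400.00 mm², ΣAx_c = 311840.00 mm³, ΣAy_c = 361280.00 mm³.
x_c = 311840.00/6400.00 = 48.73 mm; y_c = 361280.00/6400.00 = 56.45 mm.

x_c = 48.73 mm, y_c = 56.45 mm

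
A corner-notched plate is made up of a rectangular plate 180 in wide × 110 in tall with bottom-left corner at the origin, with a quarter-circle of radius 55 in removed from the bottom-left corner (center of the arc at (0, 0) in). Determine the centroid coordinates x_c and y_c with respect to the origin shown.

plate: A = 180 × 110 = 19800.00, centroid at (90.00, 55.00).
removed quarter-circle: A = −¼π·55² = -2375.83, centroid at (23.34, 23.34).
ΣA = 17424.17 in²
ΣAx_c = (19800.00)(90.00) + (-2375.83)(23.34) = 1726541.67 in³
ΣAy_c = (19800.00)(55.00) + (-2375.83)(23.34) = 1033541.67 in³
x_c = 1726541.67 / 17424.17 = 99.09 in
y_c = 1033541.67 / 17424.17 = 59.32 in

x_c = 99.09 in, y_c = 59.32 in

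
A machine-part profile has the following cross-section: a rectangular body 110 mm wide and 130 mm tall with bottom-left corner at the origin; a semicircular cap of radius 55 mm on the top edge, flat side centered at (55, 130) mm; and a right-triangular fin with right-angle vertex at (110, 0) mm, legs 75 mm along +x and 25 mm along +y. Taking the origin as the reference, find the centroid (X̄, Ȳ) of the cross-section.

X̄ = 58.75 mm, Ȳ = 83.34 mm

rectangular body: A = 110 × 130 = 14300.00, centroid at (55.00, 65.00).
semicircular top: A = ½π·55² = 4751.66, centroid at (55.00, 153.34).
triangular fin: A = ½·75·25 = 937.50, centroid at (135.00, 8.33).
ΣA = 19989.16 mm²
ΣAX̄ = (14300.00)(55.00) + (4751.66)(55.00) + (937.50)(135.00) = 1174403.74 mm³
ΣAȲ = (14300.00)(65.00) + (4751.66)(153.34) + (937.50)(8.33) = 1665944.82 mm³
X̄ = 1174403.74 / 19989.16 = 58.75 mm
Ȳ = 1665944.82 / 19989.16 = 83.34 mm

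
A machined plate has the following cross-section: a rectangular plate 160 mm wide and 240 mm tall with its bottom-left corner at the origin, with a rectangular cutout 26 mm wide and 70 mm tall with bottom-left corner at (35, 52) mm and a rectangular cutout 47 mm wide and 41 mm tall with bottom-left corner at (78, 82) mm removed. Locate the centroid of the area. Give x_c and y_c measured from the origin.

plate: A = 160 × 240 = 38400.00, centroid at (80.00, 120.00).
hole 1: A = −(26 × 70) = -1820.00, centroid at (48.00, 87.00).
hole 2: A = −(47 × 41) = -1927.00, centroid at (101.50, 102.50).
ΣA = 34653.00 mm², ΣAx_c = 2789049.50 mm³, ΣAy_c = 4252142.50 mm³.
x_c = 2789049.50/34653.00 = 80.49 mm; y_c = 4252142.50/34653.00 = 122.71 mm.

x_c = 80.49 mm, y_c = 122.71 mm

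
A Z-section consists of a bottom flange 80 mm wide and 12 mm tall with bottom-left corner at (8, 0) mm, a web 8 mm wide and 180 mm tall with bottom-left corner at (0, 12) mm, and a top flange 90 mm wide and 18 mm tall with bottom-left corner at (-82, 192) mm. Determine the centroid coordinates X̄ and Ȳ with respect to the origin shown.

bottom flange: A = 80 × 12 = 960.00, centroid at (48.00, 6.00).
web: A = 8 × 180 = 1440.00, centroid at (4.00, 102.00).
top flange: A = 90 × 18 = 1620.00, centroid at (-37.00, 201.00).
ΣA = 4020.00 mm²
ΣAX̄ = (960.00)(48.00) + (1440.00)(4.00) + (1620.00)(-37.00) = -8100.00 mm³
ΣAȲ = (960.00)(6.00) + (1440.00)(102.00) + (1620.00)(201.00) = 478260.00 mm³
X̄ = -8100.00 / 4020.00 = -2.01 mm
Ȳ = 478260.00 / 4020.00 = 118.97 mm

X̄ = -2.01 mm, Ȳ = 118.97 mm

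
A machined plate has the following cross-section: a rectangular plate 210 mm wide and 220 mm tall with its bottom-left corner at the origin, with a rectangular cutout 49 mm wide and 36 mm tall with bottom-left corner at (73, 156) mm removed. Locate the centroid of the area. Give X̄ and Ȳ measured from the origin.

plate: A = 210 × 220 = 46200.00, centroid at (105.00, 110.00).
hole: A = −(49 × 36) = -1764.00, centroid at (97.50, 174.00).
ΣA = 44436.00 mm², ΣAX̄ = 4679010.00 mm³, ΣAȲ = 4775064.00 mm³.
X̄ = 4679010.00/44436.00 = 105.30 mm; Ȳ = 4775064.00/44436.00 = 107.46 mm.

X̄ = 105.30 mm, Ȳ = 107.46 mm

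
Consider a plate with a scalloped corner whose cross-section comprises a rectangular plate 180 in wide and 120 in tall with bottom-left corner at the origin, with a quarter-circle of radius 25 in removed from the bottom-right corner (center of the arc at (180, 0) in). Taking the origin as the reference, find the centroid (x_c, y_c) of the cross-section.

Part | A | x̄ᵢ | ȳᵢ | A·x̄ᵢ | A·ȳᵢ
plate | 21600.00 | 90.00 | 60.00 | 1944000.00 | 1296000.00
removed quarter-circle | -490.87 | 169.39 | 10.61 | -83148.96 | -5208.33
Σ | 21109.13 |  |  | 1860851.04 | 1290791.67
x_c = 1860851.04 / 21109.13 = 88.15 in
y_c = 1290791.67 / 21109.13 = 61.15 in

x_c = 88.15 in, y_c = 61.15 in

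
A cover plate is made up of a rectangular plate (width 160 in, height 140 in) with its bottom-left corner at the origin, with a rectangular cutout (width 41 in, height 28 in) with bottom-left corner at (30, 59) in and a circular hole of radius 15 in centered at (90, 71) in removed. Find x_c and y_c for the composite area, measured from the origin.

x_c = 81.30 in, y_c = 69.80 in

plate: A = 160 × 140 = 22400.00, centroid at (80.00, 70.00).
hole 1: A = −(41 × 28) = -1148.00, centroid at (50.50, 73.00).
hole 2: A = −π·15² = -706.86, centroid at (90.00, 71.00).
ΣA = 20545.14 in², ΣAx_c = 1670408.75 in³, ΣAy_c = 1434009.06 in³.
x_c = 1670408.75/20545.14 = 81.30 in; y_c = 1434009.06/20545.14 = 69.80 in.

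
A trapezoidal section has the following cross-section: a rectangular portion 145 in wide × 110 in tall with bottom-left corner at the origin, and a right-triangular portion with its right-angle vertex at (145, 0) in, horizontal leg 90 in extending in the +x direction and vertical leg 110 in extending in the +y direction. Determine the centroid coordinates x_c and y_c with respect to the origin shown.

x_c = 96.78 in, y_c = 50.66 in

rectangular portion: A = 145 × 110 = 15950.00, centroid at (72.50, 55.00).
triangular portion: A = ½·90·110 = 4950.00, centroid at (175.00, 36.67).
ΣA = 20900.00 in²
ΣAx_c = (15950.00)(72.50) + (4950.00)(175.00) = 2022625.00 in³
ΣAy_c = (15950.00)(55.00) + (4950.00)(36.67) = 1058750.00 in³
x_c = 2022625.00 / 20900.00 = 96.78 in
y_c = 1058750.00 / 20900.00 = 50.66 in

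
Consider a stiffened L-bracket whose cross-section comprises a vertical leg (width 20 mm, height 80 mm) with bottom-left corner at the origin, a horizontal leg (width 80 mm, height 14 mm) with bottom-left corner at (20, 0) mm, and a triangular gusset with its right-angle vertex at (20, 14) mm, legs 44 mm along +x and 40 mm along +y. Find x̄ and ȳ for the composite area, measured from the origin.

Part | A | x̄ᵢ | ȳᵢ | A·x̄ᵢ | A·ȳᵢ
vertical leg | 1600.00 | 10.00 | 40.00 | 16000.00 | 64000.00
horizontal leg | 1120.00 | 60.00 | 7.00 | 67200.00 | 7840.00
gusset | 880.00 | 34.67 | 27.33 | 30506.67 | 24053.33
Σ | 3600.00 |  |  | 113706.67 | 95893.33
x̄ = 113706.67 / 3600.00 = 31.59 mm
ȳ = 95893.33 / 3600.00 = 26.64 mm

x̄ = 31.59 mm, ȳ = 26.64 mm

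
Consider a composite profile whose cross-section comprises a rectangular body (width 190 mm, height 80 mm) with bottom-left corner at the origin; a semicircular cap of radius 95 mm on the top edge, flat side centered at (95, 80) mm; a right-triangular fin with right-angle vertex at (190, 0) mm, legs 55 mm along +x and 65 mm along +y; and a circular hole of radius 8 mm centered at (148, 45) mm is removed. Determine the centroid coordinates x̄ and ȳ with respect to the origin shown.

Part | A | x̄ᵢ | ȳᵢ | A·x̄ᵢ | A·ȳᵢ
rectangular body | 15200.00 | 95.00 | 40.00 | 1444000.00 | 608000.00
semicircular top | 14176.44 | 95.00 | 120.32 | 1346761.50 | 1705698.28
triangular fin | 1787.50 | 208.33 | 21.67 | 372395.83 | 38729.17
hole | -201.06 | 148.00 | 45.00 | -29757.17 | -9047.79
Σ | 30962.87 |  |  | 3133400.17 | 2343379.66
x̄ = 3133400.17 / 30962.87 = 101.20 mm
ȳ = 2343379.66 / 30962.87 = 75.68 mm

x̄ = 101.20 mm, ȳ = 75.68 mm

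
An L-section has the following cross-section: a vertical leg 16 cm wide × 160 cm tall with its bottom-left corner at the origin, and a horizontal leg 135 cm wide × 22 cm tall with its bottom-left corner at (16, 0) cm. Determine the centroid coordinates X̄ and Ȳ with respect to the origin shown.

Part | A | x̄ᵢ | ȳᵢ | A·x̄ᵢ | A·ȳᵢ
vertical leg | 2560.00 | 8.00 | 80.00 | 20480.00 | 204800.00
horizontal leg | 2970.00 | 83.50 | 11.00 | 247995.00 | 32670.00
Σ | 5530.00 |  |  | 268475.00 | 237470.00
X̄ = 268475.00 / 5530.00 = 48.55 cm
Ȳ = 237470.00 / 5530.00 = 42.94 cm

X̄ = 48.55 cm, Ȳ = 42.94 cm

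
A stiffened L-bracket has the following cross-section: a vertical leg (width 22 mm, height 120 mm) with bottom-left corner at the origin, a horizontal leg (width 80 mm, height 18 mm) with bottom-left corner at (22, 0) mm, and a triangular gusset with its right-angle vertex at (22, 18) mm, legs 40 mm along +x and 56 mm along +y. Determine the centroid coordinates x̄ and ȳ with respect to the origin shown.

x̄ = 30.36 mm, ȳ = 40.85 mm

vertical leg: A = 22 × 120 = 2640.00, centroid at (11.00, 60.00).
horizontal leg: A = 80 × 18 = 1440.00, centroid at (62.00, 9.00).
gusset: A = ½·40·56 = 1120.00, centroid at (35.33, 36.67).
ΣA = 5200.00 mm², ΣAx̄ = 157893.33 mm³, ΣAȳ = 212426.67 mm³.
x̄ = 157893.33/5200.00 = 30.36 mm; ȳ = 212426.67/5200.00 = 40.85 mm.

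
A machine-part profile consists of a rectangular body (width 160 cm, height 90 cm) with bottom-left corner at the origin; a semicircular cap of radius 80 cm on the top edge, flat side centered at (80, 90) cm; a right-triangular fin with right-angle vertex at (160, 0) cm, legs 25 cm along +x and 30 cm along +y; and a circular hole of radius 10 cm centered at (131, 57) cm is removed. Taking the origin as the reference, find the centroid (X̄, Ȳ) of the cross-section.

Part | A | x̄ᵢ | ȳᵢ | A·x̄ᵢ | A·ȳᵢ
rectangular body | 14400.00 | 80.00 | 45.00 | 1152000.00 | 648000.00
semicircular top | 10053.10 | 80.00 | 123.95 | 804247.72 | 1246112.02
triangular fin | 375.00 | 168.33 | 10.00 | 63125.00 | 3750.00
hole | -314.16 | 131.00 | 57.00 | -41154.86 | -17907.08
Σ | 24513.94 |  |  | 1978217.86 | 1879954.94
X̄ = 1978217.86 / 24513.94 = 80.70 cm
Ȳ = 1879954.94 / 24513.94 = 76.69 cm

X̄ = 80.70 cm, Ȳ = 76.69 cm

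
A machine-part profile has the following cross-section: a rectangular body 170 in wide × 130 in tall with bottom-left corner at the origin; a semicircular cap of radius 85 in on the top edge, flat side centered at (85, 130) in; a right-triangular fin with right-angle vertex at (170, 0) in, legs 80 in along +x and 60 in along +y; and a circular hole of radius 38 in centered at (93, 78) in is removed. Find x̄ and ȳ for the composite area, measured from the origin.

rectangular body: A = 170 × 130 = 22100.00, centroid at (85.00, 65.00).
semicircular top: A = ½π·85² = 11349.00, centroid at (85.00, 166.08).
triangular fin: A = ½·80·60 = 2400.00, centroid at (196.67, 20.00).
hole: A = −π·38² = -4536.46, centroid at (93.00, 78.00).
ΣA = 31312.54 in²
ΣAx̄ = (22100.00)(85.00) + (11349.00)(85.00) + (2400.00)(196.67) + (-4536.46)(93.00) = 2893274.53 in³
ΣAȳ = (22100.00)(65.00) + (11349.00)(166.08) + (2400.00)(20.00) + (-4536.46)(78.00) = 3015443.25 in³
x̄ = 2893274.53 / 31312.54 = 92.40 in
ȳ = 3015443.25 / 31312.54 = 96.30 in

x̄ = 92.40 in, ȳ = 96.30 in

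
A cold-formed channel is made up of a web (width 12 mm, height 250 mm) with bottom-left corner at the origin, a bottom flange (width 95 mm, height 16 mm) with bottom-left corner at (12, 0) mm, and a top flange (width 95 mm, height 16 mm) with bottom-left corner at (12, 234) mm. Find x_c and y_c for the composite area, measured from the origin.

x_c = 32.93 mm, y_c = 125.00 mm

Part | A | x̄ᵢ | ȳᵢ | A·x̄ᵢ | A·ȳᵢ
web | 3000.00 | 6.00 | 125.00 | 18000.00 | 375000.00
bottom flange | 1520.00 | 59.50 | 8.00 | 90440.00 | 12160.00
top flange | 1520.00 | 59.50 | 242.00 | 90440.00 | 367840.00
Σ | 6040.00 |  |  | 198880.00 | 755000.00
x_c = 198880.00 / 6040.00 = 32.93 mm
y_c = 755000.00 / 6040.00 = 125.00 mm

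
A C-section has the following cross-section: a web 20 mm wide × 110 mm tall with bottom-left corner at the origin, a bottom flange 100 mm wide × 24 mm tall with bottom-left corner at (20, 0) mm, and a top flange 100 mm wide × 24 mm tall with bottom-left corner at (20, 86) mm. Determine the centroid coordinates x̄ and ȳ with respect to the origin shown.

web: A = 20 × 110 = 2200.00, centroid at (10.00, 55.00).
bottom flange: A = 100 × 24 = 2400.00, centroid at (70.00, 12.00).
top flange: A = 100 × 24 = 2400.00, centroid at (70.00, 98.00).
ΣA = 7000.00 mm²
ΣAx̄ = (2200.00)(10.00) + (2400.00)(70.00) + (2400.00)(70.00) = 358000.00 mm³
ΣAȳ = (2200.00)(55.00) + (2400.00)(12.00) + (2400.00)(98.00) = 385000.00 mm³
x̄ = 358000.00 / 7000.00 = 51.14 mm
ȳ = 385000.00 / 7000.00 = 55.00 mm

x̄ = 51.14 mm, ȳ = 55.00 mm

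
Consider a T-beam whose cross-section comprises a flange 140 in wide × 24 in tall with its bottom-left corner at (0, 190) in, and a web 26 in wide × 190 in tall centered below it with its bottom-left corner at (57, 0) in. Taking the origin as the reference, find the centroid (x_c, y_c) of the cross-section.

x_c = 70.00 in, y_c = 138.32 in

Part | A | x̄ᵢ | ȳᵢ | A·x̄ᵢ | A·ȳᵢ
web | 4940.00 | 70.00 | 95.00 | 345800.00 | 469300.00
flange | 3360.00 | 70.00 | 202.00 | 235200.00 | 678720.00
Σ | 8300.00 |  |  | 581000.00 | 1148020.00
x_c = 581000.00 / 8300.00 = 70.00 in
y_c = 1148020.00 / 8300.00 = 138.32 in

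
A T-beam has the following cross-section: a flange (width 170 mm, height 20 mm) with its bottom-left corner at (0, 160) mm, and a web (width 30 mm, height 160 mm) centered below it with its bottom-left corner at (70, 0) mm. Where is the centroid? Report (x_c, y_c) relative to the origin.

x_c = 85.00 mm, y_c = 117.32 mm

web: A = 30 × 160 = 4800.00, centroid at (85.00, 80.00).
flange: A = 170 × 20 = 3400.00, centroid at (85.00, 170.00).
ΣA = 8200.00 mm²
ΣAx_c = (4800.00)(85.00) + (3400.00)(85.00) = 697000.00 mm³
ΣAy_c = (4800.00)(80.00) + (3400.00)(170.00) = 962000.00 mm³
x_c = 697000.00 / 8200.00 = 85.00 mm
y_c = 962000.00 / 8200.00 = 117.32 mm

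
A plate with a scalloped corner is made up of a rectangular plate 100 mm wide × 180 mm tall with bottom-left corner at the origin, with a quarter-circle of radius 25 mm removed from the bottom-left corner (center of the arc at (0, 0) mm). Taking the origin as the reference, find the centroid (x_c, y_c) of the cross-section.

x_c = 51.10 mm, y_c = 92.23 mm

Part | A | x̄ᵢ | ȳᵢ | A·x̄ᵢ | A·ȳᵢ
plate | 18000.00 | 50.00 | 90.00 | 900000.00 | 1620000.00
removed quarter-circle | -490.87 | 10.61 | 10.61 | -5208.33 | -5208.33
Σ | 17509.13 |  |  | 894791.67 | 1614791.67
x_c = 894791.67 / 17509.13 = 51.10 mm
y_c = 1614791.67 / 17509.13 = 92.23 mm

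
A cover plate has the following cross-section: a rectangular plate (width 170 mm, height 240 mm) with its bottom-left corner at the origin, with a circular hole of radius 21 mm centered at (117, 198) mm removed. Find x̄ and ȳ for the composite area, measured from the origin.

x̄ = 83.88 mm, ȳ = 117.26 mm

plate: A = 170 × 240 = 40800.00, centroid at (85.00, 120.00).
hole: A = −π·21² = -1385.44, centroid at (117.00, 198.00).
ΣA = 39414.56 mm²
ΣAx̄ = (40800.00)(85.00) + (-1385.44)(117.00) = 3305903.24 mm³
ΣAȳ = (40800.00)(120.00) + (-1385.44)(198.00) = 4621682.41 mm³
x̄ = 3305903.24 / 39414.56 = 83.88 mm
ȳ = 4621682.41 / 39414.56 = 117.26 mm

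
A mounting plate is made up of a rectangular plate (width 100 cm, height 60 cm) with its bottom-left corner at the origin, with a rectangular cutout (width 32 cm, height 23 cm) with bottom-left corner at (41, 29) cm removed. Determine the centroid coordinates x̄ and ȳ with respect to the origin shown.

Part | A | x̄ᵢ | ȳᵢ | A·x̄ᵢ | A·ȳᵢ
plate | 6000.00 | 50.00 | 30.00 | 300000.00 | 180000.00
hole | -736.00 | 57.00 | 40.50 | -41952.00 | -29808.00
Σ | 5264.00 |  |  | 258048.00 | 150192.00
x̄ = 258048.00 / 5264.00 = 49.02 cm
ȳ = 150192.00 / 5264.00 = 28.53 cm

x̄ = 49.02 cm, ȳ = 28.53 cm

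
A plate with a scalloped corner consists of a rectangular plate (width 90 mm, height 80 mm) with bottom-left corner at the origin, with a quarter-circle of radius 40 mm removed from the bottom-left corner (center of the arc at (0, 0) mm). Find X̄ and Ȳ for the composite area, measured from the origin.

plate: A = 90 × 80 = 7200.00, centroid at (45.00, 40.00).
removed quarter-circle: A = −¼π·40² = -1256.64, centroid at (16.98, 16.98).
ΣA = 5943.36 mm²
ΣAX̄ = (7200.00)(45.00) + (-1256.64)(16.98) = 302666.67 mm³
ΣAȲ = (7200.00)(40.00) + (-1256.64)(16.98) = 266666.67 mm³
X̄ = 302666.67 / 5943.36 = 50.93 mm
Ȳ = 266666.67 / 5943.36 = 44.87 mm

X̄ = 50.93 mm, Ȳ = 44.87 mm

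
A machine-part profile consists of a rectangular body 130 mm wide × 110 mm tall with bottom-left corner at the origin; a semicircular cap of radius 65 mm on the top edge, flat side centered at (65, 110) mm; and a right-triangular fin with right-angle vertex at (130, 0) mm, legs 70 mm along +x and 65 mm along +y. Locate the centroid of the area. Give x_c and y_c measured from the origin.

rectangular body: A = 130 × 110 = 14300.00, centroid at (65.00, 55.00).
semicircular top: A = ½π·65² = 6636.61, centroid at (65.00, 137.59).
triangular fin: A = ½·70·65 = 2275.00, centroid at (153.33, 21.67).
ΣA = 23211.61 mm², ΣAx_c = 1709713.27 mm³, ΣAy_c = 1748902.59 mm³.
x_c = 1709713.27/23211.61 = 73.66 mm; y_c = 1748902.59/23211.61 = 75.35 mm.

x_c = 73.66 mm, y_c = 75.35 mm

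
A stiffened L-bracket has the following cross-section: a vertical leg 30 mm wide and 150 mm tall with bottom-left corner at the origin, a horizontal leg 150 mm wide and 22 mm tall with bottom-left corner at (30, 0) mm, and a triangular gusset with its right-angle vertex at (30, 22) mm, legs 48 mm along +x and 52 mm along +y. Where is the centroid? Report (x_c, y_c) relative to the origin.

Part | A | x̄ᵢ | ȳᵢ | A·x̄ᵢ | A·ȳᵢ
vertical leg | 4500.00 | 15.00 | 75.00 | 67500.00 | 337500.00
horizontal leg | 3300.00 | 105.00 | 11.00 | 346500.00 | 36300.00
gusset | 1248.00 | 46.00 | 39.33 | 57408.00 | 49088.00
Σ | 9048.00 |  |  | 471408.00 | 422888.00
x_c = 471408.00 / 9048.00 = 52.10 mm
y_c = 422888.00 / 9048.00 = 46.74 mm

x_c = 52.10 mm, y_c = 46.74 mm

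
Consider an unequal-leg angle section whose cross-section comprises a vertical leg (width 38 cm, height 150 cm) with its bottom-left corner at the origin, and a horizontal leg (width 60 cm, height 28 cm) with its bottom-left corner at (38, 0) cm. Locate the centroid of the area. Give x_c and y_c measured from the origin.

Part | A | x̄ᵢ | ȳᵢ | A·x̄ᵢ | A·ȳᵢ
vertical leg | 5700.00 | 19.00 | 75.00 | 108300.00 | 427500.00
horizontal leg | 1680.00 | 68.00 | 14.00 | 114240.00 | 23520.00
Σ | 7380.00 |  |  | 222540.00 | 451020.00
x_c = 222540.00 / 7380.00 = 30.15 cm
y_c = 451020.00 / 7380.00 = 61.11 cm

x_c = 30.15 cm, y_c = 61.11 cm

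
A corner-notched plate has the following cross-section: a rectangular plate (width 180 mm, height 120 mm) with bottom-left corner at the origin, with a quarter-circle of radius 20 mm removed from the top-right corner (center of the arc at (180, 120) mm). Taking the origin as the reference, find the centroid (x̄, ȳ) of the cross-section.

x̄ = 88.80 mm, ȳ = 59.24 mm

plate: A = 180 × 120 = 21600.00, centroid at (90.00, 60.00).
removed quarter-circle: A = −¼π·20² = -314.16, centroid at (171.51, 111.51).
ΣA = 21285.84 mm²
ΣAx̄ = (21600.00)(90.00) + (-314.16)(171.51) = 1890118.00 mm³
ΣAȳ = (21600.00)(60.00) + (-314.16)(111.51) = 1260967.55 mm³
x̄ = 1890118.00 / 21285.84 = 88.80 mm
ȳ = 1260967.55 / 21285.84 = 59.24 mm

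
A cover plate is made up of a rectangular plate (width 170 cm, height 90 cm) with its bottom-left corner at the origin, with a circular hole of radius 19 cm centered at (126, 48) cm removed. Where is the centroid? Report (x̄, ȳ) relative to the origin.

plate: A = 170 × 90 = 15300.00, centroid at (85.00, 45.00).
hole: A = −π·19² = -1134.11, centroid at (126.00, 48.00).
ΣA = 14165.89 cm²
ΣAx̄ = (15300.00)(85.00) + (-1134.11)(126.00) = 1157601.52 cm³
ΣAȳ = (15300.00)(45.00) + (-1134.11)(48.00) = 634062.48 cm³
x̄ = 1157601.52 / 14165.89 = 81.72 cm
ȳ = 634062.48 / 14165.89 = 44.76 cm

x̄ = 81.72 cm, ȳ = 44.76 cm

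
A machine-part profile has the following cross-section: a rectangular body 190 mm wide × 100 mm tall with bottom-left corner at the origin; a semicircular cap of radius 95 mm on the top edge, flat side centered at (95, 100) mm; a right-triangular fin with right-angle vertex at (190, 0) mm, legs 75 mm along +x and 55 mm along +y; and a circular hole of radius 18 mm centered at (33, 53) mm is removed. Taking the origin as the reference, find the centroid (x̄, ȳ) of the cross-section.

rectangular body: A = 190 × 100 = 19000.00, centroid at (95.00, 50.00).
semicircular top: A = ½π·95² = 14176.44, centroid at (95.00, 140.32).
triangular fin: A = ½·75·55 = 2062.50, centroid at (215.00, 18.33).
hole: A = −π·18² = -1017.88, centroid at (33.00, 53.00).
ΣA = 34221.06 mm², ΣAx̄ = 3561609.09 mm³, ΣAȳ = 2923092.09 mm³.
x̄ = 3561609.09/34221.06 = 104.08 mm; ȳ = 2923092.09/34221.06 = 85.42 mm.

x̄ = 104.08 mm, ȳ = 85.42 mm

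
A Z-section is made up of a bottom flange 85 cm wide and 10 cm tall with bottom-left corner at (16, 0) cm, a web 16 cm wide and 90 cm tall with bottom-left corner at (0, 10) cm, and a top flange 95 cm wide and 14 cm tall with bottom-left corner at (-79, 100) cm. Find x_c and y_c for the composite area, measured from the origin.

Part | A | x̄ᵢ | ȳᵢ | A·x̄ᵢ | A·ȳᵢ
bottom flange | 850.00 | 58.50 | 5.00 | 49725.00 | 4250.00
web | 1440.00 | 8.00 | 55.00 | 11520.00 | 79200.00
top flange | 1330.00 | -31.50 | 107.00 | -41895.00 | 142310.00
Σ | 3620.00 |  |  | 19350.00 | 225760.00
x_c = 19350.00 / 3620.00 = 5.35 cm
y_c = 225760.00 / 3620.00 = 62.36 cm

x_c = 5.35 cm, y_c = 62.36 cm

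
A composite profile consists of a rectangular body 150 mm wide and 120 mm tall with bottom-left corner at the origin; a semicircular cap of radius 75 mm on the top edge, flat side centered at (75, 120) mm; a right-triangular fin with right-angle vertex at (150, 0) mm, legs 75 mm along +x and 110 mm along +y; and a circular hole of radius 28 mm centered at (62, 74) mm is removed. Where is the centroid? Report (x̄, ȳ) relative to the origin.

x̄ = 90.60 mm, ȳ = 83.88 mm

rectangular body: A = 150 × 120 = 18000.00, centroid at (75.00, 60.00).
semicircular top: A = ½π·75² = 8835.73, centroid at (75.00, 151.83).
triangular fin: A = ½·75·110 = 4125.00, centroid at (175.00, 36.67).
hole: A = −π·28² = -2463.01, centroid at (62.00, 74.00).
ΣA = 28497.72 mm², ΣAx̄ = 2581848.16 mm³, ΣAȳ = 2390524.88 mm³.
x̄ = 2581848.16/28497.72 = 90.60 mm; ȳ = 2390524.88/28497.72 = 83.88 mm.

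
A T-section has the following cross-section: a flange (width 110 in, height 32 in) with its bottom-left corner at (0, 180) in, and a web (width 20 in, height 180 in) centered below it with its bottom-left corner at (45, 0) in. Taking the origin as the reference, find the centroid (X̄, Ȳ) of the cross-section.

X̄ = 55.00 in, Ȳ = 142.40 in

Part | A | x̄ᵢ | ȳᵢ | A·x̄ᵢ | A·ȳᵢ
web | 3600.00 | 55.00 | 90.00 | 198000.00 | 324000.00
flange | 3520.00 | 55.00 | 196.00 | 193600.00 | 689920.00
Σ | 7120.00 |  |  | 391600.00 | 1013920.00
X̄ = 391600.00 / 7120.00 = 55.00 in
Ȳ = 1013920.00 / 7120.00 = 142.40 in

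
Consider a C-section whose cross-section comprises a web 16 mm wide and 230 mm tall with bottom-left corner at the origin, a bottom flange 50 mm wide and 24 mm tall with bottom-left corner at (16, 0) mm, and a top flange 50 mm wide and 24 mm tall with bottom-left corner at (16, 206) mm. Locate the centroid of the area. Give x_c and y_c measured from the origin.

x_c = 21.03 mm, y_c = 115.00 mm

web: A = 16 × 230 = 3680.00, centroid at (8.00, 115.00).
bottom flange: A = 50 × 24 = 1200.00, centroid at (41.00, 12.00).
top flange: A = 50 × 24 = 1200.00, centroid at (41.00, 218.00).
ΣA = 6080.00 mm², ΣAx_c = 127840.00 mm³, ΣAy_c = 699200.00 mm³.
x_c = 127840.00/6080.00 = 21.03 mm; y_c = 699200.00/6080.00 = 115.00 mm.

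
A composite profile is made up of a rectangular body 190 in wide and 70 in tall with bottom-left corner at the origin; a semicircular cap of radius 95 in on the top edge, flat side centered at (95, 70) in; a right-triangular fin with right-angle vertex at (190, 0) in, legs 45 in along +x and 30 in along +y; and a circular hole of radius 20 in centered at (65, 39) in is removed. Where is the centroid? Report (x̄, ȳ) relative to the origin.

x̄ = 99.16 in, ȳ = 73.89 in

rectangular body: A = 190 × 70 = 13300.00, centroid at (95.00, 35.00).
semicircular top: A = ½π·95² = 14176.44, centroid at (95.00, 110.32).
triangular fin: A = ½·45·30 = 675.00, centroid at (205.00, 10.00).
hole: A = −π·20² = -1256.64, centroid at (65.00, 39.00).
ΣA = 26894.80 in²
ΣAx̄ = (13300.00)(95.00) + (14176.44)(95.00) + (675.00)(205.00) + (-1256.64)(65.00) = 2666955.09 in³
ΣAȳ = (13300.00)(35.00) + (14176.44)(110.32) + (675.00)(10.00) + (-1256.64)(39.00) = 1987175.07 in³
x̄ = 2666955.09 / 26894.80 = 99.16 in
ȳ = 1987175.07 / 26894.80 = 73.89 in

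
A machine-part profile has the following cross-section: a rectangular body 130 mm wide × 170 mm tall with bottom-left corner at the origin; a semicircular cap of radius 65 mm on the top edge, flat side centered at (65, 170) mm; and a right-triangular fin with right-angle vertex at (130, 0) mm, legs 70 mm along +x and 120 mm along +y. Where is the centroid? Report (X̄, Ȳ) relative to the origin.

X̄ = 76.26 mm, Ȳ = 101.95 mm

Part | A | x̄ᵢ | ȳᵢ | A·x̄ᵢ | A·ȳᵢ
rectangular body | 22100.00 | 65.00 | 85.00 | 1436500.00 | 1878500.00
semicircular top | 6636.61 | 65.00 | 197.59 | 431379.94 | 1311307.80
triangular fin | 4200.00 | 153.33 | 40.00 | 644000.00 | 168000.00
Σ | 32936.61 |  |  | 2511879.94 | 3357807.80
X̄ = 2511879.94 / 32936.61 = 76.26 mm
Ȳ = 3357807.80 / 32936.61 = 101.95 mm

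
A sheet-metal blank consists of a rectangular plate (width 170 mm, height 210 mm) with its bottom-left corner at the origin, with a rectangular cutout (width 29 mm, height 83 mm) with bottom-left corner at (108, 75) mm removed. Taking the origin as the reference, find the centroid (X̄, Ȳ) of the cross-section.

plate: A = 170 × 210 = 35700.00, centroid at (85.00, 105.00).
hole: A = −(29 × 83) = -2407.00, centroid at (122.50, 116.50).
ΣA = 33293.00 mm²
ΣAX̄ = (35700.00)(85.00) + (-2407.00)(122.50) = 2739642.50 mm³
ΣAȲ = (35700.00)(105.00) + (-2407.00)(116.50) = 3468084.50 mm³
X̄ = 2739642.50 / 33293.00 = 82.29 mm
Ȳ = 3468084.50 / 33293.00 = 104.17 mm

X̄ = 82.29 mm, Ȳ = 104.17 mm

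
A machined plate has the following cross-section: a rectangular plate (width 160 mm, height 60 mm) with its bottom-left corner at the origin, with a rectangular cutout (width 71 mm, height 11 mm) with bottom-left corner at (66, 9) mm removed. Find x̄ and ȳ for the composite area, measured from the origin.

Part | A | x̄ᵢ | ȳᵢ | A·x̄ᵢ | A·ȳᵢ
plate | 9600.00 | 80.00 | 30.00 | 768000.00 | 288000.00
hole | -781.00 | 101.50 | 14.50 | -79271.50 | -11324.50
Σ | 8819.00 |  |  | 688728.50 | 276675.50
x̄ = 688728.50 / 8819.00 = 78.10 mm
ȳ = 276675.50 / 8819.00 = 31.37 mm

x̄ = 78.10 mm, ȳ = 31.37 mm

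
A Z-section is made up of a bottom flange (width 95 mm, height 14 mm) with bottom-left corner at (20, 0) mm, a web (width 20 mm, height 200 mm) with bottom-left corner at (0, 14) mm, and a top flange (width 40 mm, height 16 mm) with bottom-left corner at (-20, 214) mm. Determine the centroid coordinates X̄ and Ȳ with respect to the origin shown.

X̄ = 21.74 mm, Ȳ = 101.74 mm

Part | A | x̄ᵢ | ȳᵢ | A·x̄ᵢ | A·ȳᵢ
bottom flange | 1330.00 | 67.50 | 7.00 | 89775.00 | 9310.00
web | 4000.00 | 10.00 | 114.00 | 40000.00 | 456000.00
top flange | 640.00 | 0.00 | 222.00 | 0.00 | 142080.00
Σ | 5970.00 |  |  | 129775.00 | 607390.00
X̄ = 129775.00 / 5970.00 = 21.74 mm
Ȳ = 607390.00 / 5970.00 = 101.74 mm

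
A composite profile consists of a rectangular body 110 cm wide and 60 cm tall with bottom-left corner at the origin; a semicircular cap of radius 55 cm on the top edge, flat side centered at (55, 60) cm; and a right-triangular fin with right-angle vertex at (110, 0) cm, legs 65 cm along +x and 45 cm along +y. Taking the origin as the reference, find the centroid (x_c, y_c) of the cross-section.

Part | A | x̄ᵢ | ȳᵢ | A·x̄ᵢ | A·ȳᵢ
rectangular body | 6600.00 | 55.00 | 30.00 | 363000.00 | 198000.00
semicircular top | 4751.66 | 55.00 | 83.34 | 261341.24 | 396016.20
triangular fin | 1462.50 | 131.67 | 15.00 | 192562.50 | 21937.50
Σ | 12814.16 |  |  | 816903.74 | 615953.70
x_c = 816903.74 / 12814.16 = 63.75 cm
y_c = 615953.70 / 12814.16 = 48.07 cm

x_c = 63.75 cm, y_c = 48.07 cm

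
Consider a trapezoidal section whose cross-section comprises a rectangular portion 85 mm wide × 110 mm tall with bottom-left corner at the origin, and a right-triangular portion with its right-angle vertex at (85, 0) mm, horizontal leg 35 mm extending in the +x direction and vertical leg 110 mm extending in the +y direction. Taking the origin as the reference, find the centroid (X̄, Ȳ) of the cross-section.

Part | A | x̄ᵢ | ȳᵢ | A·x̄ᵢ | A·ȳᵢ
rectangular portion | 9350.00 | 42.50 | 55.00 | 397375.00 | 514250.00
triangular portion | 1925.00 | 96.67 | 36.67 | 186083.33 | 70583.33
Σ | 11275.00 |  |  | 583458.33 | 584833.33
X̄ = 583458.33 / 11275.00 = 51.75 mm
Ȳ = 584833.33 / 11275.00 = 51.87 mm

X̄ = 51.75 mm, Ȳ = 51.87 mm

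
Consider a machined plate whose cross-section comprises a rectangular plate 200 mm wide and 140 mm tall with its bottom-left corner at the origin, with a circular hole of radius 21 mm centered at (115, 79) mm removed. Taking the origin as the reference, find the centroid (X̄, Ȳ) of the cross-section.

X̄ = 99.22 mm, Ȳ = 69.53 mm

plate: A = 200 × 140 = 28000.00, centroid at (100.00, 70.00).
hole: A = −π·21² = -1385.44, centroid at (115.00, 79.00).
ΣA = 26614.56 mm², ΣAX̄ = 2640674.13 mm³, ΣAȲ = 1850550.05 mm³.
X̄ = 2640674.13/26614.56 = 99.22 mm; Ȳ = 1850550.05/26614.56 = 69.53 mm.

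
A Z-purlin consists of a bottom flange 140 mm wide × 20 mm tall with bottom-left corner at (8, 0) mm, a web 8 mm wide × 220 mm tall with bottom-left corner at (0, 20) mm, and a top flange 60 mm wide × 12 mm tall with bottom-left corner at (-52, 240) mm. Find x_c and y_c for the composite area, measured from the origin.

x_c = 39.70 mm, y_c = 82.18 mm

bottom flange: A = 140 × 20 = 2800.00, centroid at (78.00, 10.00).
web: A = 8 × 220 = 1760.00, centroid at (4.00, 130.00).
top flange: A = 60 × 12 = 720.00, centroid at (-22.00, 246.00).
ΣA = 5280.00 mm², ΣAx_c = 209600.00 mm³, ΣAy_c = 433920.00 mm³.
x_c = 209600.00/5280.00 = 39.70 mm; y_c = 433920.00/5280.00 = 82.18 mm.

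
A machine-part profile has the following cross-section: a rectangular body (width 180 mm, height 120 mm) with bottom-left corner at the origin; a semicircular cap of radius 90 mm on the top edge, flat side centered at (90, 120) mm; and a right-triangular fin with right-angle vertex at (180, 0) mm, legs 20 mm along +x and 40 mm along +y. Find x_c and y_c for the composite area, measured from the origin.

x_c = 91.11 mm, y_c = 95.44 mm

rectangular body: A = 180 × 120 = 21600.00, centroid at (90.00, 60.00).
semicircular top: A = ½π·90² = 12723.45, centroid at (90.00, 158.20).
triangular fin: A = ½·20·40 = 400.00, centroid at (186.67, 13.33).
ΣA = 34723.45 mm², ΣAx_c = 3163777.19 mm³, ΣAy_c = 3314147.36 mm³.
x_c = 3163777.19/34723.45 = 91.11 mm; y_c = 3314147.36/34723.45 = 95.44 mm.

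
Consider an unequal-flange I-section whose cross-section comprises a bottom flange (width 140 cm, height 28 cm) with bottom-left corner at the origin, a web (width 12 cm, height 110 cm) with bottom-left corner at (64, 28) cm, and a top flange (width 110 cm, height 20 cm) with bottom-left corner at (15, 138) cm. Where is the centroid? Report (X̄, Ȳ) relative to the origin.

X̄ = 70.00 cm, Ȳ = 65.87 cm

bottom flange: A = 140 × 28 = 3920.00, centroid at (70.00, 14.00).
web: A = 12 × 110 = 1320.00, centroid at (70.00, 83.00).
top flange: A = 110 × 20 = 2200.00, centroid at (70.00, 148.00).
ΣA = 7440.00 cm²
ΣAX̄ = (3920.00)(70.00) + (1320.00)(70.00) + (2200.00)(70.00) = 520800.00 cm³
ΣAȲ = (3920.00)(14.00) + (1320.00)(83.00) + (2200.00)(148.00) = 490040.00 cm³
X̄ = 520800.00 / 7440.00 = 70.00 cm
Ȳ = 490040.00 / 7440.00 = 65.87 cm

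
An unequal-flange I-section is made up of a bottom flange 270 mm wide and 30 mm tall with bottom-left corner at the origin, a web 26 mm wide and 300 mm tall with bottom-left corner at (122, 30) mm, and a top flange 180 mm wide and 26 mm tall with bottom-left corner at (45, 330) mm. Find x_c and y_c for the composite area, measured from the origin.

bottom flange: A = 270 × 30 = 8100.00, centroid at (135.00, 15.00).
web: A = 26 × 300 = 7800.00, centroid at (135.00, 180.00).
top flange: A = 180 × 26 = 4680.00, centroid at (135.00, 343.00).
ΣA = 20580.00 mm²
ΣAx_c = (8100.00)(135.00) + (7800.00)(135.00) + (4680.00)(135.00) = 2778300.00 mm³
ΣAy_c = (8100.00)(15.00) + (7800.00)(180.00) + (4680.00)(343.00) = 3130740.00 mm³
x_c = 2778300.00 / 20580.00 = 135.00 mm
y_c = 3130740.00 / 20580.00 = 152.13 mm

x_c = 135.00 mm, y_c = 152.13 mm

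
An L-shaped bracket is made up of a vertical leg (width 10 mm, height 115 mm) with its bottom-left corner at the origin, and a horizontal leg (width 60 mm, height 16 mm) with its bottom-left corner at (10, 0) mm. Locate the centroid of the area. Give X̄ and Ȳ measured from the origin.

X̄ = 20.92 mm, Ȳ = 34.98 mm

vertical leg: A = 10 × 115 = 1150.00, centroid at (5.00, 57.50).
horizontal leg: A = 60 × 16 = 960.00, centroid at (40.00, 8.00).
ΣA = 2110.00 mm²
ΣAX̄ = (1150.00)(5.00) + (960.00)(40.00) = 44150.00 mm³
ΣAȲ = (1150.00)(57.50) + (960.00)(8.00) = 73805.00 mm³
X̄ = 44150.00 / 2110.00 = 20.92 mm
Ȳ = 73805.00 / 2110.00 = 34.98 mm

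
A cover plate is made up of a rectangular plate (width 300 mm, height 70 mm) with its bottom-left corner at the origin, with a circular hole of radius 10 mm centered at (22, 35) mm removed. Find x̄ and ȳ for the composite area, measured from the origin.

x̄ = 151.94 mm, ȳ = 35.00 mm

Part | A | x̄ᵢ | ȳᵢ | A·x̄ᵢ | A·ȳᵢ
plate | 21000.00 | 150.00 | 35.00 | 3150000.00 | 735000.00
hole | -314.16 | 22.00 | 35.00 | -6911.50 | -10995.57
Σ | 20685.84 |  |  | 3143088.50 | 724004.43
x̄ = 3143088.50 / 20685.84 = 151.94 mm
ȳ = 724004.43 / 20685.84 = 35.00 mm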